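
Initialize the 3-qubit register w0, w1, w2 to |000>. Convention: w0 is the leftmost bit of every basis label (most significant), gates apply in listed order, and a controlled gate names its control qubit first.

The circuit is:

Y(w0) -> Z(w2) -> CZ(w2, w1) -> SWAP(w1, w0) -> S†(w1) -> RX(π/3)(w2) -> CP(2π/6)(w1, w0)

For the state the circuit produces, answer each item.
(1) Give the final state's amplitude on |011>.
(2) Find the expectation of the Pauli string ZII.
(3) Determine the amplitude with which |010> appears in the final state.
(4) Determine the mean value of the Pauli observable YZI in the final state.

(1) |011> carries amplitude -I/2 in the final state.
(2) The expectation value of ZII is 1.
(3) The amplitude on |010> is sqrt(3)/2.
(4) In the final state, YZI has expectation 0.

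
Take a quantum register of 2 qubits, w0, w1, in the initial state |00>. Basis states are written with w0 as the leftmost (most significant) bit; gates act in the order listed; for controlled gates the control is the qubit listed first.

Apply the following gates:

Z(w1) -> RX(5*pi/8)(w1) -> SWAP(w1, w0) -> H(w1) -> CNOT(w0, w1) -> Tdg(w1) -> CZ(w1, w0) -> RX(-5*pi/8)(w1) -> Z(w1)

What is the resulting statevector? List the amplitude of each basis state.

The resulting statevector has amplitude sqrt(2)*cos(5*pi/16)**2/2 + sqrt(2)*I*exp(-I*pi/4)*sin(5*pi/16)*cos(5*pi/16)/2 on |00>, -sqrt(2)*I*sin(5*pi/16)*cos(5*pi/16)/2 - sqrt(2)*exp(-I*pi/4)*cos(5*pi/16)**2/2 on |01>, -sqrt(2)*I*sin(5*pi/16)*cos(5*pi/16)/2 - sqrt(2)*exp(-I*pi/4)*sin(5*pi/16)**2/2 on |10>, -sqrt(2)*sin(5*pi/16)**2/2 - sqrt(2)*I*exp(-I*pi/4)*sin(5*pi/16)*cos(5*pi/16)/2 on |11>.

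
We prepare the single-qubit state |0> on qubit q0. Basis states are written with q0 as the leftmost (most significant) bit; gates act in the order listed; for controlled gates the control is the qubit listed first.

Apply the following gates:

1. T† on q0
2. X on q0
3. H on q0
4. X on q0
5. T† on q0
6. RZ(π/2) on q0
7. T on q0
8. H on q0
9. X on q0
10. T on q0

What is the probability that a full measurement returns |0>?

A full measurement returns |0> with probability 1/2.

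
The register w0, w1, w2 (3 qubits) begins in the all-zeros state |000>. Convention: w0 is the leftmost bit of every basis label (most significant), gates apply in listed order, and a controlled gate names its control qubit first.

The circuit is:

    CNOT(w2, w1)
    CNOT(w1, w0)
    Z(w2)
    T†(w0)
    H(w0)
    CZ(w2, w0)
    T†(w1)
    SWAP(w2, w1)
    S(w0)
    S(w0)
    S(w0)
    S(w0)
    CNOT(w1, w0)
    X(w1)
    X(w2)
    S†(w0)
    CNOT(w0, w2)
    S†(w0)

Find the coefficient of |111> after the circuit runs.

The amplitude on |111> is 0. Key observation: gates 9-12 undo each other exactly, leaving only the rest of the circuit to track.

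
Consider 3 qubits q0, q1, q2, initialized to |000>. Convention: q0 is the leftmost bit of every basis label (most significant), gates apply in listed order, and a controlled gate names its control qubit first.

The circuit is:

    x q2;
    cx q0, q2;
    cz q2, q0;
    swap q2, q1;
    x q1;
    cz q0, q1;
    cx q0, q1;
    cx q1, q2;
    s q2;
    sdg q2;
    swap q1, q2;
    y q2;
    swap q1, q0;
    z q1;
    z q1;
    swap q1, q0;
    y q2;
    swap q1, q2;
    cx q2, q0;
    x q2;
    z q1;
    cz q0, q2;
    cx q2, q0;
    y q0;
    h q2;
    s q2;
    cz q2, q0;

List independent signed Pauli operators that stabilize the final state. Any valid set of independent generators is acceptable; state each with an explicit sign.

The final state is stabilized by the group generated by -IIY, +ZII, +IZI; other independent generating sets are equally valid.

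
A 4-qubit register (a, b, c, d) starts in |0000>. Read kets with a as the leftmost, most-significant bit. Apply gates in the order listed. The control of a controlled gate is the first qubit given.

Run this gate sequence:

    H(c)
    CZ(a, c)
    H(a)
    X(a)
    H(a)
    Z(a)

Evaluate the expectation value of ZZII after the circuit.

The expectation value of ZZII is 1. Key observation: gates 3-6 undo each other exactly, leaving only the rest of the circuit to track.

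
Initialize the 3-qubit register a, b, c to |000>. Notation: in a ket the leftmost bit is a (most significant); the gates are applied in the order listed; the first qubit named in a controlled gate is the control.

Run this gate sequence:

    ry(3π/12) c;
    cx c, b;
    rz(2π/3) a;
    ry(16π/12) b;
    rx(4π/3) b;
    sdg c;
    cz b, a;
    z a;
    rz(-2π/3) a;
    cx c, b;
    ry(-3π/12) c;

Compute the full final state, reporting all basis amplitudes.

The final amplitudes are (1 - I)*(4 - sqrt(2)*I)/8 on |000>, sqrt(2)*(1 + I)/8 on |001>, sqrt(6)*(-1 + I)/8 on |010>, sqrt(6)*(1 - I)/8 on |011>, 0 on |100>, 0 on |101>, 0 on |110>, 0 on |111>.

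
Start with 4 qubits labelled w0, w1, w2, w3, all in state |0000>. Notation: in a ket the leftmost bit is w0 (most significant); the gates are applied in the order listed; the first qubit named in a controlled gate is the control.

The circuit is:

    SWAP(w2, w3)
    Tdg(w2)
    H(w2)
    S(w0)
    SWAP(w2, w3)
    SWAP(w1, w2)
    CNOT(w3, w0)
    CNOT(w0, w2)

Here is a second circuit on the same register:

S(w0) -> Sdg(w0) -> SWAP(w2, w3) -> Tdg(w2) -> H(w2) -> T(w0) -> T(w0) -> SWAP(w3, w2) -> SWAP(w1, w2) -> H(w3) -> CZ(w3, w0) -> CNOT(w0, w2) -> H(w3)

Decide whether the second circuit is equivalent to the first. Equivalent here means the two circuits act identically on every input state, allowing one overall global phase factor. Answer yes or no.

No — the two circuits implement different unitaries, even allowing a global phase.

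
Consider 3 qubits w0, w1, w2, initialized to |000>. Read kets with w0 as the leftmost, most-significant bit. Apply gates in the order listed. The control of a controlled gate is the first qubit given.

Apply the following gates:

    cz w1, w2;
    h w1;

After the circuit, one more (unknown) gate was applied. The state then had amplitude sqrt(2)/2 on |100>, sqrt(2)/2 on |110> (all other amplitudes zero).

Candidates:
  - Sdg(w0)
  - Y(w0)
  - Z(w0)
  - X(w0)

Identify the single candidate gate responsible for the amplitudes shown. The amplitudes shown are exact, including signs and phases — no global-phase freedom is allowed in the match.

The unique candidate consistent with the amplitudes is X(w0).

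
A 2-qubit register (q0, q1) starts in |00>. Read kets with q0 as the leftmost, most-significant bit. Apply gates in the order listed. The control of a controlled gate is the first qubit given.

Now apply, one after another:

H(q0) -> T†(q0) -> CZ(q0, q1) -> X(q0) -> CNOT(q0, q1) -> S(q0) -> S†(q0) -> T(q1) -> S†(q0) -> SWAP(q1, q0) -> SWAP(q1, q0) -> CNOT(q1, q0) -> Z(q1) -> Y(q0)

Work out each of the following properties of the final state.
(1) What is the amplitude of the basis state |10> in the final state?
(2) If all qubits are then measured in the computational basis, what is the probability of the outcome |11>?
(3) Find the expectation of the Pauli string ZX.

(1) The final state's coefficient on |10> equals sqrt(2)*exp(I*pi/4)/2.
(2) The probability of measuring |11> is 1/2.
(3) In the final state, ZX has expectation 1.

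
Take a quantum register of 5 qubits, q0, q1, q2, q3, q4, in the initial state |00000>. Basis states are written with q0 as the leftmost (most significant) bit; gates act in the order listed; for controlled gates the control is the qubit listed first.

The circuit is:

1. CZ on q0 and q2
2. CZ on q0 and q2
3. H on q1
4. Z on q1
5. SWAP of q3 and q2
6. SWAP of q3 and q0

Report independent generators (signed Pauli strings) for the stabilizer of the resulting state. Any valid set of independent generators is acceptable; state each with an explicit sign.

The stabilizer group can be generated by -IXIII, +ZIIII, +IIZII, +IIIZI, +IIIIZ, among other valid generating sets. Key observation: steps 1-2 multiply out to the identity, so the circuit reduces to the remaining gates.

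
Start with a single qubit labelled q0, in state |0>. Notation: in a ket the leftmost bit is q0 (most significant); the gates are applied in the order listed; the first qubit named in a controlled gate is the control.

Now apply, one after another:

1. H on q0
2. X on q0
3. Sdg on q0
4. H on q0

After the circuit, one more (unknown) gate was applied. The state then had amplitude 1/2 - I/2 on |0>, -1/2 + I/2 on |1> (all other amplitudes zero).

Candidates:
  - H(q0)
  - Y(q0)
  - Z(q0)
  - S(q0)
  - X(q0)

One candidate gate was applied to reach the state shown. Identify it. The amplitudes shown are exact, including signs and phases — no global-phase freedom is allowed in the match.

It was S(q0) that produced the state shown.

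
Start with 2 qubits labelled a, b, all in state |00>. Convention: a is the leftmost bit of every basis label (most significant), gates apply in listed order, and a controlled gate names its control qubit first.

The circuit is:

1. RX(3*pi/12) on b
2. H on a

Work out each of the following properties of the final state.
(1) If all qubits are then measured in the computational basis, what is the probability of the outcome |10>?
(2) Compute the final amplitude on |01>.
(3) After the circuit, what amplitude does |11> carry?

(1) Outcome |10> occurs with probability sqrt(2)/8 + 1/4.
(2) |01> carries amplitude -I*sqrt(4 - 2*sqrt(2))/4 in the final state.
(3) The final state's coefficient on |11> equals -I*sqrt(4 - 2*sqrt(2))/4.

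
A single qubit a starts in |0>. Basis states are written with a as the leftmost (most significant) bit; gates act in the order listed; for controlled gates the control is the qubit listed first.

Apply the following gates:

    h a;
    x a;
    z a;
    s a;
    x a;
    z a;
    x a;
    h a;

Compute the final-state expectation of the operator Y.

The expectation value of Y is -1.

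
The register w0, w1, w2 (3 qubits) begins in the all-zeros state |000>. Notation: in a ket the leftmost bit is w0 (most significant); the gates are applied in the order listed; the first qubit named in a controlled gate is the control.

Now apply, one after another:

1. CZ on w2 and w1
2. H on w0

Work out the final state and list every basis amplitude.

After the circuit, the state carries amplitude sqrt(2)/2 on |000>, sqrt(2)/2 on |100>, and 0 on every other basis state.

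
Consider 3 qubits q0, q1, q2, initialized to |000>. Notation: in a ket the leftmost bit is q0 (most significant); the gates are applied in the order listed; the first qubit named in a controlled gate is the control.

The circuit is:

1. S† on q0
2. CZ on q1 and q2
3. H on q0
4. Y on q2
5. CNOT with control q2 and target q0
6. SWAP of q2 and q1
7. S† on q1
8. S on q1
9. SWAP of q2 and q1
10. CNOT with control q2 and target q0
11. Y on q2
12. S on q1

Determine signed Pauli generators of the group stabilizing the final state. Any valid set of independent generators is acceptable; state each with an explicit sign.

The stabilizer group can be generated by +XII, +IZI, +IIZ, among other valid generating sets.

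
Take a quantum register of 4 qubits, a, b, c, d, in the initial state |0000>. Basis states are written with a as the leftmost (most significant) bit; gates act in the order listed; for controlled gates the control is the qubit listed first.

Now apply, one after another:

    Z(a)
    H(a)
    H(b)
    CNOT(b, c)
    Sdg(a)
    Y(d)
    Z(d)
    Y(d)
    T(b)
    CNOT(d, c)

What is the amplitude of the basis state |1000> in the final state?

|1000> carries amplitude I/2 in the final state.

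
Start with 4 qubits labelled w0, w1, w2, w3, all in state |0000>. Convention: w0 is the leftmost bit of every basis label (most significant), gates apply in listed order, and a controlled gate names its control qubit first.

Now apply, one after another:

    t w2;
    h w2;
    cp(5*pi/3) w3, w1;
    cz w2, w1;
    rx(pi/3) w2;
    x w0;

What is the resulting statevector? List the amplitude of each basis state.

The resulting statevector has amplitude sqrt(6)/4 - sqrt(2)*I/4 on |1000>, sqrt(6)/4 - sqrt(2)*I/4 on |1010>, and 0 on every other basis state.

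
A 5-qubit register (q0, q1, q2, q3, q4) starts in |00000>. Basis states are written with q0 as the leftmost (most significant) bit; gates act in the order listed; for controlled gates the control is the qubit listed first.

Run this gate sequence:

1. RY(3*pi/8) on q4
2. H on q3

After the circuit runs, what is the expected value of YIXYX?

The observable YIXYX averages to 0.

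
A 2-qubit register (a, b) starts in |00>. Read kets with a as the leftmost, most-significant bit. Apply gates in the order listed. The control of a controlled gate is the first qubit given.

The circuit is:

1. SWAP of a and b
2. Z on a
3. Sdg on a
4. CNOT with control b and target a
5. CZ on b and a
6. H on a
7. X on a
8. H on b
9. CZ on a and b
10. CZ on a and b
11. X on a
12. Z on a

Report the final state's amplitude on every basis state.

The final amplitudes are 1/2 on |00>, 1/2 on |01>, -1/2 on |10>, -1/2 on |11>.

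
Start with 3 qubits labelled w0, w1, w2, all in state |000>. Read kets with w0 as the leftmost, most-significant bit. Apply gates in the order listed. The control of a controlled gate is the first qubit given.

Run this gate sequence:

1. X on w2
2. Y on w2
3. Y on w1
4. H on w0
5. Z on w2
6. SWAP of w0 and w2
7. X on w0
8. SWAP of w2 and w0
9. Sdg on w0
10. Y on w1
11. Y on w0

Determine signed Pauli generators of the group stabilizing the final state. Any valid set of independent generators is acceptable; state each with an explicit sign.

The stabilizer group can be generated by -YII, +IZI, -IIZ, among other valid generating sets.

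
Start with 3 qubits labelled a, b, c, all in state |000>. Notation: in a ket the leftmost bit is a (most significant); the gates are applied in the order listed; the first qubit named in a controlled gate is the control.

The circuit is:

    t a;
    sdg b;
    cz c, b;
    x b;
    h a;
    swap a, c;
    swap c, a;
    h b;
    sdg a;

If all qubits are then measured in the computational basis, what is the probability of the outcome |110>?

The probability of measuring |110> is 1/4.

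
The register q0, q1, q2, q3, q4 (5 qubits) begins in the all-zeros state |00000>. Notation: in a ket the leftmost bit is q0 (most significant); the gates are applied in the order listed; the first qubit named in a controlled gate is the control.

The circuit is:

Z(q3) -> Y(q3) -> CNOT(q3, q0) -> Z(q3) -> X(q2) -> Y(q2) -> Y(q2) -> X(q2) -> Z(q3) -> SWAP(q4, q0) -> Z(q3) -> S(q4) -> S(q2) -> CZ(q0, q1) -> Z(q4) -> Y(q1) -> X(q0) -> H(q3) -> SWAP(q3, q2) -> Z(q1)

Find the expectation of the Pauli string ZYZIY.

In the final state, ZYZIY has expectation 0.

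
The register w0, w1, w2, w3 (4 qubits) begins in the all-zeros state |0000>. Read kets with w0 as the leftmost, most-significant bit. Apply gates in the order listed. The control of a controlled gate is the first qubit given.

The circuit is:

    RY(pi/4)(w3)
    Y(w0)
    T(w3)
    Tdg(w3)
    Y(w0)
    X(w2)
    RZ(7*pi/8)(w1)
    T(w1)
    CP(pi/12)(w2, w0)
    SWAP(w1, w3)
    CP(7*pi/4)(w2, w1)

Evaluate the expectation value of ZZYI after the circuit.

The observable ZZYI averages to 0. Key observation: the block from step 2 through step 5 cancels to the identity and can be dropped.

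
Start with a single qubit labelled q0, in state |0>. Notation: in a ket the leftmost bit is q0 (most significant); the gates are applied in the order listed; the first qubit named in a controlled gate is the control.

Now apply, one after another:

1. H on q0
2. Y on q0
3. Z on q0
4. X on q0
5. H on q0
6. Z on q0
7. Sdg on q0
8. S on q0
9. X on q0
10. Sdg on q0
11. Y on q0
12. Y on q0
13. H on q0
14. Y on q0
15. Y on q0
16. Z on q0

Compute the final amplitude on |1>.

|1> carries amplitude -sqrt(2)/2 in the final state.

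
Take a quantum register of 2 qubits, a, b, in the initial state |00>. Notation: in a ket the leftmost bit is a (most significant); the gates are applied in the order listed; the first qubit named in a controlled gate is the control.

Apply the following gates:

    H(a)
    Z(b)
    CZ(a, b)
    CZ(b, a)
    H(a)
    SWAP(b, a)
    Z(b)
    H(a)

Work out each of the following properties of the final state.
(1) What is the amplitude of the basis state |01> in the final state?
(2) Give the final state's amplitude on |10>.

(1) The final state's coefficient on |01> equals 0.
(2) |10> carries amplitude sqrt(2)/2 in the final state.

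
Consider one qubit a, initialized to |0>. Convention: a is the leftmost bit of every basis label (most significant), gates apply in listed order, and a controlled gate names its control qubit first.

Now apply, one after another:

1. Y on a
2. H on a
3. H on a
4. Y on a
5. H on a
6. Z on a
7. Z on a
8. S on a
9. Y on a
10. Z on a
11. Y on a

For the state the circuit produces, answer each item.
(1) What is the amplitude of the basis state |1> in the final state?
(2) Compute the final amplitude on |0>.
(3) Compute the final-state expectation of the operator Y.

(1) |1> carries amplitude sqrt(2)*I/2 in the final state.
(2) |0> carries amplitude -sqrt(2)/2 in the final state.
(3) The observable Y averages to -1.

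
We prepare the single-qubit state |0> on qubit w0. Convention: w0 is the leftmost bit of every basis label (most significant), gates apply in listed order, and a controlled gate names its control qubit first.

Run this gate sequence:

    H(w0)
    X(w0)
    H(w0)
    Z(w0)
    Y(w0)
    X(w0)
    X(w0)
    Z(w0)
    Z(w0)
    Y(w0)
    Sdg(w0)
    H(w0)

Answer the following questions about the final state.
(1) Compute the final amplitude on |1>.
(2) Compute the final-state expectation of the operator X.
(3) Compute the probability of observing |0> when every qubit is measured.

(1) The final state's coefficient on |1> equals sqrt(2)/2. Key observation: steps 1-4 multiply out to the identity, so the circuit reduces to the remaining gates.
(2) The observable X averages to 1.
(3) The probability of measuring |0> is 1/2.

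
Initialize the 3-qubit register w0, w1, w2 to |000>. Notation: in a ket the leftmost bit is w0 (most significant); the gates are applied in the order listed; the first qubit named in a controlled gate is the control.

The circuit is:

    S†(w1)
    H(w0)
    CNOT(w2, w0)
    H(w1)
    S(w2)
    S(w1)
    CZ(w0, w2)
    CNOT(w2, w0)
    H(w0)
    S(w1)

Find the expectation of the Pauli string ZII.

The observable ZII averages to 1.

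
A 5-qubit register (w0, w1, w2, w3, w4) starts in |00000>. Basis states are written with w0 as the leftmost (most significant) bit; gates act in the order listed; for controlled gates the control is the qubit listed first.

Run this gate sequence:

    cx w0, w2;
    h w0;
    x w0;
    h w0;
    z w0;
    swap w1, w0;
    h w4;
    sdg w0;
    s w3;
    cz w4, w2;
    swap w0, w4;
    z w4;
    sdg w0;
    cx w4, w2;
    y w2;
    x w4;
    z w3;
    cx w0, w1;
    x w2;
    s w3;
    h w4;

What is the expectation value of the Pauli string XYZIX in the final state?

The observable XYZIX averages to 1. Key observation: the block from step 2 through step 5 cancels to the identity and can be dropped.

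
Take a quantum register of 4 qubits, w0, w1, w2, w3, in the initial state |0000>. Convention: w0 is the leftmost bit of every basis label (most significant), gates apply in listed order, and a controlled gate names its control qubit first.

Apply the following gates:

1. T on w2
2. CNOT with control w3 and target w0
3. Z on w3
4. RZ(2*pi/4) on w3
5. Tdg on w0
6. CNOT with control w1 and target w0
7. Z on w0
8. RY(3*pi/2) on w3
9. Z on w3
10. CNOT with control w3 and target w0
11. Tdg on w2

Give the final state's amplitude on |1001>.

The amplitude on |1001> is sqrt(2)*exp(3*I*pi/4)/2.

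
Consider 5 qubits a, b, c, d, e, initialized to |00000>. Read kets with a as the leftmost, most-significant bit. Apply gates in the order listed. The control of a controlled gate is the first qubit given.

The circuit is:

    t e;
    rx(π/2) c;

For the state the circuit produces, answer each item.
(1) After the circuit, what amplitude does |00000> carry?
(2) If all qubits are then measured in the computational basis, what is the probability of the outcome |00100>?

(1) The final state's coefficient on |00000> equals sqrt(2)/2.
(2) The probability of measuring |00100> is 1/2.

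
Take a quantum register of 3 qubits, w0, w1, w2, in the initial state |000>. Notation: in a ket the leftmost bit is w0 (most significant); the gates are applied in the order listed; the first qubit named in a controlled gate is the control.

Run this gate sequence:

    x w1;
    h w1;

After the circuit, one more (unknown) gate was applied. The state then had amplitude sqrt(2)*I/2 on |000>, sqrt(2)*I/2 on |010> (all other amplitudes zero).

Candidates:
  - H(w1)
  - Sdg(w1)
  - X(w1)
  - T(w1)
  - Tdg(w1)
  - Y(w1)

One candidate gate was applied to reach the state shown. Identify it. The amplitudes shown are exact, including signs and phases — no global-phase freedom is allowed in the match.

It was Y(w1) that produced the state shown.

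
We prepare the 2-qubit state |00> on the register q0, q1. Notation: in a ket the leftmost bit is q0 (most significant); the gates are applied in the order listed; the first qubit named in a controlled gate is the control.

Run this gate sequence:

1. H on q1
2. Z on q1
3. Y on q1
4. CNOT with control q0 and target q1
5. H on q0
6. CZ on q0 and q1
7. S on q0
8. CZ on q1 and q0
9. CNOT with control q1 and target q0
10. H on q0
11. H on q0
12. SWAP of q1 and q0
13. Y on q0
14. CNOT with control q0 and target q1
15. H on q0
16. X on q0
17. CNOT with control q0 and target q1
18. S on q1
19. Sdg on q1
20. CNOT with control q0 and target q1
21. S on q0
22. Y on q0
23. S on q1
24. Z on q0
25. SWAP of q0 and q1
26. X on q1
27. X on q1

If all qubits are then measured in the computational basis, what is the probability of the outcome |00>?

Outcome |00> occurs with probability 0. Key observation: the block from step 17 through step 20 cancels to the identity and can be dropped.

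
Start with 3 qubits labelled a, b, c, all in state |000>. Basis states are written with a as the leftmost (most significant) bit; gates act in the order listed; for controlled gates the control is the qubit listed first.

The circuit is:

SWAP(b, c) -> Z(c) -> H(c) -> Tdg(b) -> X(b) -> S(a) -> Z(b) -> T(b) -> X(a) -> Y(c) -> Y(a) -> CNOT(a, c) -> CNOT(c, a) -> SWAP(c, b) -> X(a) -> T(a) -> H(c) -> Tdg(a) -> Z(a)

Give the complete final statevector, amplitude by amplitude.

The resulting statevector has amplitude 0 on |000>, 0 on |001>, -exp(I*pi/4)/2 on |010>, exp(I*pi/4)/2 on |011>, -exp(I*pi/4)/2 on |100>, exp(I*pi/4)/2 on |101>, 0 on |110>, 0 on |111>.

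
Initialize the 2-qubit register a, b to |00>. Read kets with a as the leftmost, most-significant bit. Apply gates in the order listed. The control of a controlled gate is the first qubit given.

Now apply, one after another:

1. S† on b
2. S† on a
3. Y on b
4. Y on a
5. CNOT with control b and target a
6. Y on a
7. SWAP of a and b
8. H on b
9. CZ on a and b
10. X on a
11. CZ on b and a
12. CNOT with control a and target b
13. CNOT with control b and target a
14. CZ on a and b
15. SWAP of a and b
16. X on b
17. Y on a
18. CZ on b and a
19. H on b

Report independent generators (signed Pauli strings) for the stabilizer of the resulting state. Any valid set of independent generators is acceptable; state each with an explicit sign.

The final state is stabilized by the group generated by -XZ, +ZX; other independent generating sets are equally valid.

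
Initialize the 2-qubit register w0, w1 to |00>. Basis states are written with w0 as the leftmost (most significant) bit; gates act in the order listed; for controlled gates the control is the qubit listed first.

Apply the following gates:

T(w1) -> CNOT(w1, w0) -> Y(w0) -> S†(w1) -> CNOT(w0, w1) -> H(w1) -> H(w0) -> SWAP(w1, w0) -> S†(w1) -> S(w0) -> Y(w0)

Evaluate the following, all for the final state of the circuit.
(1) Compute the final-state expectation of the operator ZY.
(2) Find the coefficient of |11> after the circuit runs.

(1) The expectation value of ZY is 0.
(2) The final state's coefficient on |11> equals -I/2.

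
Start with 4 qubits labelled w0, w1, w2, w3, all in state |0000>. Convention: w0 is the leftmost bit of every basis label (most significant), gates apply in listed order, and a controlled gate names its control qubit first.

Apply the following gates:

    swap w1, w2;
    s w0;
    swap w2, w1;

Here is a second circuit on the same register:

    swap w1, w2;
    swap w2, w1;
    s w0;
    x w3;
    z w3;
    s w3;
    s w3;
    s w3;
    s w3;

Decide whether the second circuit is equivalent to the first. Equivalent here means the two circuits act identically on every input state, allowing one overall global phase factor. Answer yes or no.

No: there is an input state on which the two circuits produce genuinely different outputs (not merely differing by a phase).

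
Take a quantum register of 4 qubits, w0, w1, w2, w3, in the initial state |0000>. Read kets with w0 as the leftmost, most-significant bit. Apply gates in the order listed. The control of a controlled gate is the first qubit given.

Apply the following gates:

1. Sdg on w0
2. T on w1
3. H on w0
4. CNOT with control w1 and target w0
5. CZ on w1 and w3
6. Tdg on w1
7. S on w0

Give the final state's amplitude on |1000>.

The amplitude on |1000> is sqrt(2)*I/2.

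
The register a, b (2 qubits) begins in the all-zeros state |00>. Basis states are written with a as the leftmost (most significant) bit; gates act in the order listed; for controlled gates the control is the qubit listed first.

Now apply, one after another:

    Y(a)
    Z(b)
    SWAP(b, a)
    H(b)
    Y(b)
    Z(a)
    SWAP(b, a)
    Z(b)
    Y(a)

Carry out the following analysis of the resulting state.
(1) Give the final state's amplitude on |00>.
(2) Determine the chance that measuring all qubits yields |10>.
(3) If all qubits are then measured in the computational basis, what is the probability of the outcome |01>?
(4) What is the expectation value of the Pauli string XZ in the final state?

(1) The amplitude on |00> is sqrt(2)*I/2.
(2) A full measurement returns |10> with probability 1/2.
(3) A full measurement returns |01> with probability 0.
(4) In the final state, XZ has expectation -1.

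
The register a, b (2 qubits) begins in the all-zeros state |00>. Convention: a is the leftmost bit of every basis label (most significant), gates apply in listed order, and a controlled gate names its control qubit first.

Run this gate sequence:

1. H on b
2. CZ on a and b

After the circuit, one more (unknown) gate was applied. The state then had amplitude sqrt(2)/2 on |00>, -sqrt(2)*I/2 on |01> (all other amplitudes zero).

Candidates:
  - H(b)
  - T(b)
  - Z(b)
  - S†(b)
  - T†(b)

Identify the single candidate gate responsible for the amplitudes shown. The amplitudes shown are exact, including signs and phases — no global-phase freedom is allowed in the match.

It was S†(b) that produced the state shown.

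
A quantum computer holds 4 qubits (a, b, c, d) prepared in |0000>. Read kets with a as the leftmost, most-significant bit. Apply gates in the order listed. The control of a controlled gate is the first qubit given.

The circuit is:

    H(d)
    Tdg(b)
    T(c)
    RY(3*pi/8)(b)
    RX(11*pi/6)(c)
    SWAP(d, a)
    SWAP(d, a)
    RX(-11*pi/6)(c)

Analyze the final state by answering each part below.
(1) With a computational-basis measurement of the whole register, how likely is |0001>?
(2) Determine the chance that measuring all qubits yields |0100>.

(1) A full measurement returns |0001> with probability sqrt(2 - sqrt(2))/8 + 1/4. Key observation: gates 5-8 undo each other exactly, leaving only the rest of the circuit to track.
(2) The probability of measuring |0100> is 1/4 - sqrt(2 - sqrt(2))/8.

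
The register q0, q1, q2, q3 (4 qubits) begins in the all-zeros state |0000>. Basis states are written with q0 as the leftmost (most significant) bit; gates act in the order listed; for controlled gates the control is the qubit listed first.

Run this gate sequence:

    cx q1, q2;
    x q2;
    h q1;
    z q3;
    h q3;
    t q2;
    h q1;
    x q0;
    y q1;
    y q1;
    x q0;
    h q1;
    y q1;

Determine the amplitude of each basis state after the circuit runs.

After the circuit, the state carries amplitude -exp(3*I*pi/4)/2 on |0010>, -exp(3*I*pi/4)/2 on |0011>, exp(3*I*pi/4)/2 on |0110>, exp(3*I*pi/4)/2 on |0111>, and 0 on every other basis state. Key observation: the block from step 8 through step 11 cancels to the identity and can be dropped.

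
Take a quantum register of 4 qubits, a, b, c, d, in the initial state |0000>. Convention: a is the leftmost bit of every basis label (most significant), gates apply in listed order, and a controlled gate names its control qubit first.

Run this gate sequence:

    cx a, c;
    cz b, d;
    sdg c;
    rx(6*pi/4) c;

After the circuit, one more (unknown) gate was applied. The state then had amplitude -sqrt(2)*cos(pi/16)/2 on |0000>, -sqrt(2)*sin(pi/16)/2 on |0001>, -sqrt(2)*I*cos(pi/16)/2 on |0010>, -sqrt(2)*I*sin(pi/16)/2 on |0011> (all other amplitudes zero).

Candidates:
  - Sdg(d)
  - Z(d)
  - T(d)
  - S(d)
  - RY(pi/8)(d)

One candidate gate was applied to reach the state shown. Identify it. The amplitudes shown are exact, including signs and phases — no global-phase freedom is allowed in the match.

It was RY(pi/8)(d) that produced the state shown.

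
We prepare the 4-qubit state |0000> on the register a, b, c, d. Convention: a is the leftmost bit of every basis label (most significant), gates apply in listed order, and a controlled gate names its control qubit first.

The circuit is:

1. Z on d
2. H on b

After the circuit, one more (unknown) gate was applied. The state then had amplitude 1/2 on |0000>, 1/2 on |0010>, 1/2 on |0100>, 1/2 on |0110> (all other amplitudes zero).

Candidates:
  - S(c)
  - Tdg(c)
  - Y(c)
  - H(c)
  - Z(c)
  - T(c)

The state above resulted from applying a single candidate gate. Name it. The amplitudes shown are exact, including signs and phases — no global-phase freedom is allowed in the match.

The unique candidate consistent with the amplitudes is H(c).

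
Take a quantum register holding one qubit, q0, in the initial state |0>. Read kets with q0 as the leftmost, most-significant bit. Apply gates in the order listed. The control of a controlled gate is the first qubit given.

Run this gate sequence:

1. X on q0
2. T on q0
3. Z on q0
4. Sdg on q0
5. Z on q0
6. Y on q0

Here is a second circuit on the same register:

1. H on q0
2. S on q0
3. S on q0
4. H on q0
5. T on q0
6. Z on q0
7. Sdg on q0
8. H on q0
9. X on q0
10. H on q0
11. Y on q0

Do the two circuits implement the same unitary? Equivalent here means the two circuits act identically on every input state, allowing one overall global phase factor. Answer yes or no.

Yes: on every input state the two circuits agree up to one overall phase factor.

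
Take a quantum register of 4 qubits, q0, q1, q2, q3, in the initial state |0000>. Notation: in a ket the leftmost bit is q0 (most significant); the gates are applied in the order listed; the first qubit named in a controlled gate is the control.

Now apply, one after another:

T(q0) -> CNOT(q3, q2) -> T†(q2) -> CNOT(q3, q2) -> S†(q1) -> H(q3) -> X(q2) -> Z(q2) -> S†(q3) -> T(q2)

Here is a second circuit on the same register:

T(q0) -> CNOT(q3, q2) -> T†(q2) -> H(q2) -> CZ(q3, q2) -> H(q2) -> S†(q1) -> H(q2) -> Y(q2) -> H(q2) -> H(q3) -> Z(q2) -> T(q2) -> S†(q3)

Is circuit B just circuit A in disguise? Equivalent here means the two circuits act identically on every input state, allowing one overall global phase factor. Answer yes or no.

No: there is an input state on which the two circuits produce genuinely different outputs (not merely differing by a phase).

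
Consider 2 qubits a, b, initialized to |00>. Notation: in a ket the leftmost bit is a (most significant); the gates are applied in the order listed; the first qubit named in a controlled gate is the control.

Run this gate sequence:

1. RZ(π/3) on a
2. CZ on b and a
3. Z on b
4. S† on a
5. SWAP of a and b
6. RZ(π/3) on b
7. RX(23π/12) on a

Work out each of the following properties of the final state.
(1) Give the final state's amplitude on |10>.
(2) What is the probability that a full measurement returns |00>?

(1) The amplitude on |10> is (-sqrt(sqrt(2) + 2)/4 + sqrt(6 - 3*sqrt(2))/4)*exp(I*pi/6).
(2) The probability of measuring |00> is sqrt(2)/8 + sqrt(6)/8 + 1/2.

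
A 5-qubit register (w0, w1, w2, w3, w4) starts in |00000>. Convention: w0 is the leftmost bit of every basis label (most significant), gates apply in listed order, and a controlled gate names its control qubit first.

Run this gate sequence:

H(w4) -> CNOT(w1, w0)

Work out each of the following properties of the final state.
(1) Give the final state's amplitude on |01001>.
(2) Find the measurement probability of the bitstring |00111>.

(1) The amplitude on |01001> is 0.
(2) A full measurement returns |00111> with probability 0.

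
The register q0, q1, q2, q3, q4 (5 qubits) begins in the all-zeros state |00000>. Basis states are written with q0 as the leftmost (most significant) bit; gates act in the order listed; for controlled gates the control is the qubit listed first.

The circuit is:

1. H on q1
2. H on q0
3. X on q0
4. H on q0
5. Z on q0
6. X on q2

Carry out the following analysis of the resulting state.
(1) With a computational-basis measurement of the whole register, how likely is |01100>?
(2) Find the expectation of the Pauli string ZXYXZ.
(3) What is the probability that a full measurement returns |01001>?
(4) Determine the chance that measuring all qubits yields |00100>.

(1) Outcome |01100> occurs with probability 1/2. Key observation: steps 2-5 multiply out to the identity, so the circuit reduces to the remaining gates.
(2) The expectation value of ZXYXZ is 0.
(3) Outcome |01001> occurs with probability 0.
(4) A full measurement returns |00100> with probability 1/2.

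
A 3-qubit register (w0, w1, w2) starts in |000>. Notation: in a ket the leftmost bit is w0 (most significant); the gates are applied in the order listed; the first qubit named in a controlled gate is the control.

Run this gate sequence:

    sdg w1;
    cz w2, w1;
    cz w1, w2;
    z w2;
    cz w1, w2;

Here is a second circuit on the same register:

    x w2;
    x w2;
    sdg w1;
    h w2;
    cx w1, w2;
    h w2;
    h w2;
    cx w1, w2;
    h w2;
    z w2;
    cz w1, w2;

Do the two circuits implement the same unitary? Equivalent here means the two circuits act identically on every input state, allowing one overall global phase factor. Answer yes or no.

Yes, they are equivalent — the unitaries differ by at most a global phase.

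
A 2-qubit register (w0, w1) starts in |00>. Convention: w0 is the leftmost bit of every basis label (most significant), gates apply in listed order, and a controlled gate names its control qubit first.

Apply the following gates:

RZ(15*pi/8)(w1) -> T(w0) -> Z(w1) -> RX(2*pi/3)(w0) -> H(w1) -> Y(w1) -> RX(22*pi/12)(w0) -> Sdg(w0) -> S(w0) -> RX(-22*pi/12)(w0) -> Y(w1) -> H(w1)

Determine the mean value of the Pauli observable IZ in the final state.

The observable IZ averages to 1. Key observation: the block from step 5 through step 12 cancels to the identity and can be dropped.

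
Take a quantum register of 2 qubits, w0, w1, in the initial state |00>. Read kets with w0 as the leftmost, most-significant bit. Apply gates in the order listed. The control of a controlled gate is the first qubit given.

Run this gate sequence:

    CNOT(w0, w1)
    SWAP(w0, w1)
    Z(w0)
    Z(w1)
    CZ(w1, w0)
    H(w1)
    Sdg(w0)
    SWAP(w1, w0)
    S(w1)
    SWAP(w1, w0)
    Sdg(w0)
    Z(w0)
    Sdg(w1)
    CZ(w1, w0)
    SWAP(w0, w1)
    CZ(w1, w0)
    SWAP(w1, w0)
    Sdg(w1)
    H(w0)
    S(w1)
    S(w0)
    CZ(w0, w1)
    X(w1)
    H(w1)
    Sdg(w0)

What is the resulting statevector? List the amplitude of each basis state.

After the circuit, the state carries amplitude sqrt(2)*(1 - I)/4 on |00>, sqrt(2)*(-1 - I)/4 on |01>, sqrt(2)*(1 + I)/4 on |10>, sqrt(2)*(-1 + I)/4 on |11>.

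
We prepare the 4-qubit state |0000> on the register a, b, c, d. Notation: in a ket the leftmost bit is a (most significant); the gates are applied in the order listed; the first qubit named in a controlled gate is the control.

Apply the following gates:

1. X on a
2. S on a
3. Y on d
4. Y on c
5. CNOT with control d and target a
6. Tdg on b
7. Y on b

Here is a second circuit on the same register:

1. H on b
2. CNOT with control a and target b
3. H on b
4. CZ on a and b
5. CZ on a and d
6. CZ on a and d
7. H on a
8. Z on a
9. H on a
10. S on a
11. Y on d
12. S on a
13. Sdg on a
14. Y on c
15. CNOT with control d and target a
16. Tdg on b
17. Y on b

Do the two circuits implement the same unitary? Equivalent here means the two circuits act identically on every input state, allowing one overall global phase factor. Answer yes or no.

Yes — the two circuits implement the same unitary up to a global phase.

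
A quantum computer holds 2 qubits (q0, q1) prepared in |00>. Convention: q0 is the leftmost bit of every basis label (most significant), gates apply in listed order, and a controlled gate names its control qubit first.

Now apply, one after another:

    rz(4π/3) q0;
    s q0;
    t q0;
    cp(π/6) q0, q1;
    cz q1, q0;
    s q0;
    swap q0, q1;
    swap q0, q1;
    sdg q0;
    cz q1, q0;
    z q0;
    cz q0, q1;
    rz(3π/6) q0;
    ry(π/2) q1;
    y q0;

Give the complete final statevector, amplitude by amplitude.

After the circuit, the state carries amplitude 0 on |00>, 0 on |01>, -sqrt(2)*exp(7*I*pi/12)/2 on |10>, -sqrt(2)*exp(7*I*pi/12)/2 on |11>. Key observation: steps 5-10 multiply out to the identity, so the circuit reduces to the remaining gates.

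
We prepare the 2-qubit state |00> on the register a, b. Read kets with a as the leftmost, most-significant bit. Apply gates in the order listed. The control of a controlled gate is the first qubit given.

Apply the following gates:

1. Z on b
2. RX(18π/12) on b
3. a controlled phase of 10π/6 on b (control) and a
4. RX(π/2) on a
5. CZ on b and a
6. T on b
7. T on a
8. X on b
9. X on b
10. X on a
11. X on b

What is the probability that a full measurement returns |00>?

Outcome |00> occurs with probability 1/4.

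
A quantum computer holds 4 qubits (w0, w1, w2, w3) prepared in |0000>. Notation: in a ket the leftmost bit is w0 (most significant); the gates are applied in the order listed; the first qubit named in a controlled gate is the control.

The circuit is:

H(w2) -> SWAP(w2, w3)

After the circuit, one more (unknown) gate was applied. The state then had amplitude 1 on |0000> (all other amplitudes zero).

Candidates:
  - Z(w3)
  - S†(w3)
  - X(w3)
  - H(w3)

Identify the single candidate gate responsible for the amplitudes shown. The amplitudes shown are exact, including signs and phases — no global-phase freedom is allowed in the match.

The applied gate was H(w3).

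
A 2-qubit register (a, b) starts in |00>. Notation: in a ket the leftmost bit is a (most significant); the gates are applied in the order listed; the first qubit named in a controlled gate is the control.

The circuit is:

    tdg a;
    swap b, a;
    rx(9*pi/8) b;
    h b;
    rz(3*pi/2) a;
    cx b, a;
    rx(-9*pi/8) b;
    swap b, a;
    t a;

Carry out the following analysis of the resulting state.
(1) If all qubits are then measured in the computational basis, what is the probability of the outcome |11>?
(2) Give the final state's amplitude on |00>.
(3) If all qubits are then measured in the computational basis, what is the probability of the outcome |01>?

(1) Outcome |11> occurs with probability 1/4 - sqrt(sqrt(2) + 2)/8.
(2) The final state's coefficient on |00> equals -sqrt(2)*exp(I*pi/4)/4 - sqrt(2)*sqrt(2 - sqrt(2))*exp(3*I*pi/4)/8 + sqrt(2)*sqrt(sqrt(2) + 2)*exp(I*pi/4)/8.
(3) A full measurement returns |01> with probability sqrt(sqrt(2) + 2)/8 + 1/4.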